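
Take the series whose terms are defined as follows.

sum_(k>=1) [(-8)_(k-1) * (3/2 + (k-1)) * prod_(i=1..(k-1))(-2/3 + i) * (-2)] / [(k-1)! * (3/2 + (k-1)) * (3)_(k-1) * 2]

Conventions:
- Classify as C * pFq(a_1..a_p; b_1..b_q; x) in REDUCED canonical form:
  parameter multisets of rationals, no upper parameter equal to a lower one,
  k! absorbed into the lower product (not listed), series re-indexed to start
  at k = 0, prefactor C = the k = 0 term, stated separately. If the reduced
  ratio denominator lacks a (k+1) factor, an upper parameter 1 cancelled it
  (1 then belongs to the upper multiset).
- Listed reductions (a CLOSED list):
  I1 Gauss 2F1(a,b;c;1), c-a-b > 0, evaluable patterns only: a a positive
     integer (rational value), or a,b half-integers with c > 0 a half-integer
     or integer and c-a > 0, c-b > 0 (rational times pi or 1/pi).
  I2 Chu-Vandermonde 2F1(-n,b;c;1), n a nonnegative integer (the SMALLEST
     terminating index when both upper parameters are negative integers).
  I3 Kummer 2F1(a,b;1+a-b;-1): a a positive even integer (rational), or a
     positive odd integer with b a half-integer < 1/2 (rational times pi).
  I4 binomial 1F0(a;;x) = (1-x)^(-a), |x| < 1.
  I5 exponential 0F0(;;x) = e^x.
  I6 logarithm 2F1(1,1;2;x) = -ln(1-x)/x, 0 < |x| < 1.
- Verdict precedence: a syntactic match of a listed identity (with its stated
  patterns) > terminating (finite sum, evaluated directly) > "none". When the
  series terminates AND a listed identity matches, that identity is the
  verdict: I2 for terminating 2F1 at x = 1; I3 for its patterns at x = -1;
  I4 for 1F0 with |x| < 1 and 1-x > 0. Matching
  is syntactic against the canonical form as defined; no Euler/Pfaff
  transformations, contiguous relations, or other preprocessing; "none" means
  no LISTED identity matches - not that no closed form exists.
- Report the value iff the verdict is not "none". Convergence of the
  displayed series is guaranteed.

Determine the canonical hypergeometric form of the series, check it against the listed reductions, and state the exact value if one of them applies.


Canonical form: C = -1 times 2F1 with upper {-8, 1/3}, lower {3}, x = 1. Verdict (x = 1): Vandermonde's identity (I2) applies (terminating 2F1 at x = 1 with n = 8, b = 1/3, c = 3). Value: -1621477/2657205.

First insight: with t_0 = -1, striking the common factor k + 3/2 reduces the term (prefactor -1).
Adjacent-term ratio: r(k) = 1 * (k-8) (k+1/3) / [(k+3) (k+1)] - rational in k. x = 1; t_0 = -1; negate the roots.


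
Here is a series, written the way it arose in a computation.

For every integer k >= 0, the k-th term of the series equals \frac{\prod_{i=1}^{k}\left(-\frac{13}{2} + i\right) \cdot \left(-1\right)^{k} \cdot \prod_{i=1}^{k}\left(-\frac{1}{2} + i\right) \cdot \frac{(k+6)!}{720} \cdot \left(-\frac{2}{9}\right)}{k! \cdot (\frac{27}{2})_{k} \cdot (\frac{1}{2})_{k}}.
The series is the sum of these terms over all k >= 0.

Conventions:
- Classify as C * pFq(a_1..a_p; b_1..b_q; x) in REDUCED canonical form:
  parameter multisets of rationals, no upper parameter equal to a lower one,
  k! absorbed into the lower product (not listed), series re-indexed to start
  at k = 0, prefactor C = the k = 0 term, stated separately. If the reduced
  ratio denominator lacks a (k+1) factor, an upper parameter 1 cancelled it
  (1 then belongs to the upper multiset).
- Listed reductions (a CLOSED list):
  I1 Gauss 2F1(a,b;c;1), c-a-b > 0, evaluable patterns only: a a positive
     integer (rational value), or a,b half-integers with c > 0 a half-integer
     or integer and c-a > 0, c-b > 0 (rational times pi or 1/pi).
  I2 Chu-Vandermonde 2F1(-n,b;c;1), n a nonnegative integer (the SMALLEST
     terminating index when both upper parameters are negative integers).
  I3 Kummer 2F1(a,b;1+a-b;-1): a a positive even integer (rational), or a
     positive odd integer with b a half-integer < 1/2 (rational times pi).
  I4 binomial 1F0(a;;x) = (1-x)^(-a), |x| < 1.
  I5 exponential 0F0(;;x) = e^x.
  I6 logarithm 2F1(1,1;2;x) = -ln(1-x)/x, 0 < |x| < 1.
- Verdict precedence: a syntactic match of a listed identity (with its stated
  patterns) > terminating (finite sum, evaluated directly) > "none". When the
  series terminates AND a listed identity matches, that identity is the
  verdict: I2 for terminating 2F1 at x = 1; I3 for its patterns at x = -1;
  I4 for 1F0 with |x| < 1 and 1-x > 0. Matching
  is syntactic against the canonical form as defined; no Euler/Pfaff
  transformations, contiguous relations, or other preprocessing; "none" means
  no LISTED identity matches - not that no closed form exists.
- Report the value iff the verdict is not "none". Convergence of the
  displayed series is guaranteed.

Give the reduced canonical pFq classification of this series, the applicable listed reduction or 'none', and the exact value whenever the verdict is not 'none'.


This is -\frac{2}{9} * 2F1(-\frac{11}{2}, 7; \frac{27}{2}; -1) in reduced canonical form. Verdict at x = -1: the Kummer evaluation I3 matches (x = -1; c = \frac{27}{2} equals 1+a-b for upper {-\frac{11}{2}, 7}: listed pattern). Exact value: \left(-\frac{929553625}{1207959552}\right) \cdot \pi.

First insight: t_0 being -\frac{2}{9}, the parameter 1/2 appears in both the upper and lower lists and cancels.
Term ratio: r(k) = -1 * (k-\frac{11}{2}) (k+7) / [(k+\frac{27}{2}) (k+1)] - rational in k, leading ratio -1; with t_0 = -\frac{2}{9}, classification follows.


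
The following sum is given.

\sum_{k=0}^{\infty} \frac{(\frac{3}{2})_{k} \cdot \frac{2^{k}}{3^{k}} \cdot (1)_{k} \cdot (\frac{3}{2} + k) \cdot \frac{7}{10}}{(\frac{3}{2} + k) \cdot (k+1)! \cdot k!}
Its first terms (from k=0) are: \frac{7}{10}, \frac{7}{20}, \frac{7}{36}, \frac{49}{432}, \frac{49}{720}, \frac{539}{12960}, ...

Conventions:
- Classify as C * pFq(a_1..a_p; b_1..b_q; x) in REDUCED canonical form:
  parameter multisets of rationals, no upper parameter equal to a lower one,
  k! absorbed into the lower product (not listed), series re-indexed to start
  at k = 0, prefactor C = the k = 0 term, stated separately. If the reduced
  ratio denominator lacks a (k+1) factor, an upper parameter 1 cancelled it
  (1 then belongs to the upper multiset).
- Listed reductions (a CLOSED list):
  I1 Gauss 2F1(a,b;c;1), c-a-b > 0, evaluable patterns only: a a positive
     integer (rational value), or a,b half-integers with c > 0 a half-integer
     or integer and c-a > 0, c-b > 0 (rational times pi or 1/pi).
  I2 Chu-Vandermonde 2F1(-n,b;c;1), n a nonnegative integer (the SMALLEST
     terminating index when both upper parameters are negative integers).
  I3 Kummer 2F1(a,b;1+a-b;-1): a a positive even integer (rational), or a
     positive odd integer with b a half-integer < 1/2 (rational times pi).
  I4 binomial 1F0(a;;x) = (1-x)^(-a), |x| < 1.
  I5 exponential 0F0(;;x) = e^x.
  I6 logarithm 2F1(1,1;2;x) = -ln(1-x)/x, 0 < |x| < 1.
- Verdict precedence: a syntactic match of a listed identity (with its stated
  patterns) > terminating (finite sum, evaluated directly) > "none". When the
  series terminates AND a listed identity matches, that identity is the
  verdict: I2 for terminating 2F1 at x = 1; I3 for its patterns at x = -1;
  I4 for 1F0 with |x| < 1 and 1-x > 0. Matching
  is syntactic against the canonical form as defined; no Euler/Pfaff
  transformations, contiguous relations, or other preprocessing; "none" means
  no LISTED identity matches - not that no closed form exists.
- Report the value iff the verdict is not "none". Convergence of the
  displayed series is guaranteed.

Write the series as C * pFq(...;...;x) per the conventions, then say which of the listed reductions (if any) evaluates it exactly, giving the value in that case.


x = \frac{2}{3} here; the reduced form reads 2F1, upper {1, \frac{3}{2}}, lower {2}, C = \frac{7}{10}. Verdict: none - this 2F1 at x = \frac{2}{3} matches no listed pattern, and upper {1, \frac{3}{2}} holds no stopper.

The tell: with t_0 = \frac{7}{10}, the two geometric factors (C = 7/10) combine into one argument.
Consecutive-term ratio: r(k) = \frac{2}{3} * (k+1) (k+\frac{3}{2}) / [(k+2) (k+1)] - poly over poly, x = \frac{2}{3} from leading terms; C = \frac{7}{10} at k = 0.


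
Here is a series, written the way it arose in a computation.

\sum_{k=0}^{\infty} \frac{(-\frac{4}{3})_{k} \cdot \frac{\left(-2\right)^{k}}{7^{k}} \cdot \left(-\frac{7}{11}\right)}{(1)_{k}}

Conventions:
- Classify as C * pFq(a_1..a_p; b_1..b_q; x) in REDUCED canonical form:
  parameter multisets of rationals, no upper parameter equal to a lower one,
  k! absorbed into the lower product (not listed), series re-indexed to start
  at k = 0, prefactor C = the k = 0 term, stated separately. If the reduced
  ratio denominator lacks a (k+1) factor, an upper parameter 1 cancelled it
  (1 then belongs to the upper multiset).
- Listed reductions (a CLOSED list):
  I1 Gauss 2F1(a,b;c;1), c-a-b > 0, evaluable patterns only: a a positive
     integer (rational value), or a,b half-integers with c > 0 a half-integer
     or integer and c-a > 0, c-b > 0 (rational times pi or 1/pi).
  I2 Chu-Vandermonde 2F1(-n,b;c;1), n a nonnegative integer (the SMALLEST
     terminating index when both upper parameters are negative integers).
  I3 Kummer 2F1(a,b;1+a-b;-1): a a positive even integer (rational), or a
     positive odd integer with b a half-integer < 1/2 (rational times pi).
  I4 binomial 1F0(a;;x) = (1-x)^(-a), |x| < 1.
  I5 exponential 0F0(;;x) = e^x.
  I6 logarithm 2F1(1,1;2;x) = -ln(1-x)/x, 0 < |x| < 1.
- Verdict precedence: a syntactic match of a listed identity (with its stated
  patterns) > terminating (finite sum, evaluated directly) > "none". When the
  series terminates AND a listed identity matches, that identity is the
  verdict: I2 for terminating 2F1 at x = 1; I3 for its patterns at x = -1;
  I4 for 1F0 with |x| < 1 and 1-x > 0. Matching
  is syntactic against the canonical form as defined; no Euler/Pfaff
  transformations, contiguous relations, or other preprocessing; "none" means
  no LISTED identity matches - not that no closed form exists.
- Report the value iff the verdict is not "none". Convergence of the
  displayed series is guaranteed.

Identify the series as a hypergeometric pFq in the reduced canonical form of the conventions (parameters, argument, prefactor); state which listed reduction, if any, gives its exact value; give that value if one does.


This is -\frac{7}{11} * 1F0(-\frac{4}{3}; -; -\frac{2}{7}) in reduced canonical form. Verdict: the I4 binomial reduction fires (the 1F0 binomial series: exponent 4/3, x = -\frac{2}{7}). Exact value: \left(-\frac{7}{11}\right) \cdot \left(\frac{9}{7}\right)^{\frac{4}{3}}.

The tell: x = -\frac{2}{7} and (1)_k (C = -7/11, x = -2/7) is k! itself.
Adjacent-term ratio: r(k) = -\frac{2}{7} * (k-\frac{4}{3}) / [(k+1)] - rational; roots negated = parameters, x = -\frac{2}{7}, C = -\frac{7}{11}.


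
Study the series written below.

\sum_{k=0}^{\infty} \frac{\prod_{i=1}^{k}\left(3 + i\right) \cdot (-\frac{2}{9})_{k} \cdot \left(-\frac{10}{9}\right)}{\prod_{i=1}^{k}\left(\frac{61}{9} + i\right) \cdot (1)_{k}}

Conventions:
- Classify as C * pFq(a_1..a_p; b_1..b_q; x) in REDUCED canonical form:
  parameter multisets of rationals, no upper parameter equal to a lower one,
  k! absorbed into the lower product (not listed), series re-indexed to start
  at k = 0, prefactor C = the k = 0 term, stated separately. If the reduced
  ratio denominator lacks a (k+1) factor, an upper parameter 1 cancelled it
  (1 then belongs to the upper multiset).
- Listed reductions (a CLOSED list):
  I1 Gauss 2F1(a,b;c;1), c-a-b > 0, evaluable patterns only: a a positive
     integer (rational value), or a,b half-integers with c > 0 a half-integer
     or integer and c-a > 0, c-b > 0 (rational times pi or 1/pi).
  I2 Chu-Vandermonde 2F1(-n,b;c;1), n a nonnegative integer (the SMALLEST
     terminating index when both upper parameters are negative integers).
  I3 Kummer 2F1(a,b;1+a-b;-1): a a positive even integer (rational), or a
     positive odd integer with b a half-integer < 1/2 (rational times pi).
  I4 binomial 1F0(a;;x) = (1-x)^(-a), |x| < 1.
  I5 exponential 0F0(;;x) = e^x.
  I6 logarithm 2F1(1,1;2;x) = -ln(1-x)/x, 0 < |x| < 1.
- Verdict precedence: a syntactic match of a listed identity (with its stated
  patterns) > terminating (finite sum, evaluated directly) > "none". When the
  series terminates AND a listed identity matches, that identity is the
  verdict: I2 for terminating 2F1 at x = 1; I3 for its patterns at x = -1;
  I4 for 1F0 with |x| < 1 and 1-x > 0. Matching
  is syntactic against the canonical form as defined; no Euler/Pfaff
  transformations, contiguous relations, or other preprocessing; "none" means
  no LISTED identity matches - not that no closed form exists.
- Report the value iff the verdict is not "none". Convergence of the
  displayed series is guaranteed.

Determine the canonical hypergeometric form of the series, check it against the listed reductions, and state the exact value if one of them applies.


This is -\frac{10}{9} * 2F1(-\frac{2}{9}, 4; \frac{70}{9}; 1) in reduced canonical form. Verdict at x = 1: Gauss (I1, integer-parameter pattern) matches (x = 1: the Gamma ratio telescopes since c-a-b = 4 > 0 and a = 4 in Z>0). Exact value: -\frac{1159366}{1240029}.

First insight: t_0 = -\frac{10}{9} here, and the lower running product (prefactor -10/9) is a rising factorial.
Term ratio: r(k) = 1 * (k-\frac{2}{9}) (k+4) / [(k+\frac{70}{9}) (k+1)] ; factor over Q: parameters, x = 1, and C = -\frac{10}{9}.


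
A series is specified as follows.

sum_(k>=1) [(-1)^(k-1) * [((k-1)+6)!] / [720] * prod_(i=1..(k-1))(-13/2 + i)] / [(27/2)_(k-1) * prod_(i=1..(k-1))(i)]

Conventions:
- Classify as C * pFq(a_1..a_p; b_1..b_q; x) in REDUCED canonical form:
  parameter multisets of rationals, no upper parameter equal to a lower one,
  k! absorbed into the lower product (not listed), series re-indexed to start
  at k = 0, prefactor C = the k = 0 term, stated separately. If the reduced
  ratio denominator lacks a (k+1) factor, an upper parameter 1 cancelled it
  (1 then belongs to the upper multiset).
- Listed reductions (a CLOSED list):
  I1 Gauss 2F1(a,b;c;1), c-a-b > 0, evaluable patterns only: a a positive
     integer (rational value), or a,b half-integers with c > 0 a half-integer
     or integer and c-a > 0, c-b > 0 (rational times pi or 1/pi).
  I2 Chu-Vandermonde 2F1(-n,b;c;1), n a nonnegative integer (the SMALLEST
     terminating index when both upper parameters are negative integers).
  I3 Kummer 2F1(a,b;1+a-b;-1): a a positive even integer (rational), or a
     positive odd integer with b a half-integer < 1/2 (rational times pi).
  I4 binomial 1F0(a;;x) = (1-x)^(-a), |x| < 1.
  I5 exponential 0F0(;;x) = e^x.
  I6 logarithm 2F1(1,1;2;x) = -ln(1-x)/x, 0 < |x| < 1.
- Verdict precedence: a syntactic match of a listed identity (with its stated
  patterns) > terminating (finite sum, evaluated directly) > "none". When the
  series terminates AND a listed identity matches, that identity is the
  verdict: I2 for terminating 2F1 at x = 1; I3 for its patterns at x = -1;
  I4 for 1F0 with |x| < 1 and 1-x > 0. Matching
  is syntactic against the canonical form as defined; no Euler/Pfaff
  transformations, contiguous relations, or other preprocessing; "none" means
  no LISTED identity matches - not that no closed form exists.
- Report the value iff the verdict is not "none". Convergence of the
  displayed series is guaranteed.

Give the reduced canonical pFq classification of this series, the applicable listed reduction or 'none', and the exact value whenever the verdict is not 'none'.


At argument -1: a 2F1 with upper {-11/2, 7}, lower {27/2}, scaled by C = 1. Verdict: this is Kummer (I3) (x = -1; c = 27/2 equals 1+a-b for upper {-11/2, 7}: listed pattern). Sum: (929553625/268435456) * pi.

Key step: x = (-1) and the factorial ratio (prefactor 1) (k+a-1)!/(a-1)! is a rising factorial (a)_k.
Adjacent-term ratio: r(k) = (-1) * (k-11/2) (k+7) / [(k+27/2) (k+1)] - rational in k. x = (-1); t_0 = 1; negate the roots.


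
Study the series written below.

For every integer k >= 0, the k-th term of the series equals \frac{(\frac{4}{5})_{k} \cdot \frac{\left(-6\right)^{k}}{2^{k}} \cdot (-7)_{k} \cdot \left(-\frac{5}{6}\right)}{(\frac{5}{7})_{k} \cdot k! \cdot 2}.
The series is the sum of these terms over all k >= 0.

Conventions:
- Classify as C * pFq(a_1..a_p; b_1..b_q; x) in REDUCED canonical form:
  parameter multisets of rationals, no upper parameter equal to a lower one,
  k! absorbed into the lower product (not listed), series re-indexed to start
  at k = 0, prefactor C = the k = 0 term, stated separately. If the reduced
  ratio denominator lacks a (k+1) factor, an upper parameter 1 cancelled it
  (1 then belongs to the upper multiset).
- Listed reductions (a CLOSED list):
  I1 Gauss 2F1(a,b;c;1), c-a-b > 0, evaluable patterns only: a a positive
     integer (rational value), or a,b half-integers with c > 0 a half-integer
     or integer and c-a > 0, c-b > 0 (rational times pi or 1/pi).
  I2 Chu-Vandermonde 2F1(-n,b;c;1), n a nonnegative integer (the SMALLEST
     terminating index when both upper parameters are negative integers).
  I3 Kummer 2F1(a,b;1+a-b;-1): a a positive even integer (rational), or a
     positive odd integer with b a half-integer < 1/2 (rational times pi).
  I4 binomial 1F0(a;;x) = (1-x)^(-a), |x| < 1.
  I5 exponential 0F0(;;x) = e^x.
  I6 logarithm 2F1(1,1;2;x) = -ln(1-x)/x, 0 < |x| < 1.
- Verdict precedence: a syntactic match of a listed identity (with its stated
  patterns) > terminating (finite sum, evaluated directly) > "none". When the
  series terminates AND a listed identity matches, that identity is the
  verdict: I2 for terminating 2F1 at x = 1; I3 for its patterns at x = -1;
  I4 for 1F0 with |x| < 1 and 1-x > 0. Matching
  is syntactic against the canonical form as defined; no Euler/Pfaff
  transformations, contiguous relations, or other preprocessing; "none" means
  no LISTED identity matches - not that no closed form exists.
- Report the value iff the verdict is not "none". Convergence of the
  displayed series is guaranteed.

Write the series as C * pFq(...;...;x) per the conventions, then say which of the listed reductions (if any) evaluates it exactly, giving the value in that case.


The series (x = -3) is 2F1: upper {-7, \frac{4}{5}}, lower {\frac{5}{7}}, prefactor -\frac{5}{12}. Verdict: terminating - the sum ends at index 7 because -7 is a negative integer; exact evaluation follows. Exact value: -\frac{1293626914602761}{149647265625}.

The tell: with t_0 = -\frac{5}{12}, the two k-th powers (C = -5/12) combine into one argument.
Ratio: r(k) = -3 * (k-7) (k+\frac{4}{5}) / [(k+\frac{5}{7}) (k+1)] - rational; roots negated = parameters, x = -3, C = -\frac{5}{12}.


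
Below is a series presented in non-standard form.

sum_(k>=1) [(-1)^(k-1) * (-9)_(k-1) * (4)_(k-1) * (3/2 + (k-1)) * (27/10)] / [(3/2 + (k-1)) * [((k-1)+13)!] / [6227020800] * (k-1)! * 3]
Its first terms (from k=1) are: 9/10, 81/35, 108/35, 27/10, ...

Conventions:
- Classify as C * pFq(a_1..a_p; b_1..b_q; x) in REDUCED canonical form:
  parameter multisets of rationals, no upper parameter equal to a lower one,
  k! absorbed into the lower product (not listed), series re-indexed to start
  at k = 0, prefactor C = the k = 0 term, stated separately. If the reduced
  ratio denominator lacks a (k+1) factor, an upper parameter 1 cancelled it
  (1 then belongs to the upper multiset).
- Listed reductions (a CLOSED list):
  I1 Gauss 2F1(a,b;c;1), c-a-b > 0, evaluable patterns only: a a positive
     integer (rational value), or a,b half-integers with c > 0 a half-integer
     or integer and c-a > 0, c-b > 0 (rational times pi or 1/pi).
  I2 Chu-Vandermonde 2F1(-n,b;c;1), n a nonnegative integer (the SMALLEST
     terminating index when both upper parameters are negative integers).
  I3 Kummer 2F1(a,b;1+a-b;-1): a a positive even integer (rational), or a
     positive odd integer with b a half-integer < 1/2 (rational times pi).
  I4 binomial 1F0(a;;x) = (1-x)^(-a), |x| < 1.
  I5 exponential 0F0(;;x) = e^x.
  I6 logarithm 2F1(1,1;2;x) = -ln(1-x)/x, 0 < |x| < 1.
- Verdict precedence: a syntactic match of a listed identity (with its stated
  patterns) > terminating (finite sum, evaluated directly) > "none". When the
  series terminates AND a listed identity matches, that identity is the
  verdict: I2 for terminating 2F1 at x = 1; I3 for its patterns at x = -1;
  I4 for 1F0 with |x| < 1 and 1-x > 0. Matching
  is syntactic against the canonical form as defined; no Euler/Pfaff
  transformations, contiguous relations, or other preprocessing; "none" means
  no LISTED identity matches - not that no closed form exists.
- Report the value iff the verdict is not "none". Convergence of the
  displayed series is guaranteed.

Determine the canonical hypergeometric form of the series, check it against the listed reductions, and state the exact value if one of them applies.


Prefactor 9/10, argument -1: 2F1 with upper {-9, 4} over lower {14}. Verdict: this is the Kummer evaluation I3 (x = -1; c = 14 equals 1+a-b for upper {-9, 4}: listed pattern). Value: 117/10.

Key step: t_0 = 9/10 here, and the constant factors (C = 9/10, x = -1) combine into one prefactor.
Step ratio: r(k) = (-1) * (k-9) (k+4) / [(k+14) (k+1)] - rational; roots negated = parameters, x = (-1), C = 9/10.


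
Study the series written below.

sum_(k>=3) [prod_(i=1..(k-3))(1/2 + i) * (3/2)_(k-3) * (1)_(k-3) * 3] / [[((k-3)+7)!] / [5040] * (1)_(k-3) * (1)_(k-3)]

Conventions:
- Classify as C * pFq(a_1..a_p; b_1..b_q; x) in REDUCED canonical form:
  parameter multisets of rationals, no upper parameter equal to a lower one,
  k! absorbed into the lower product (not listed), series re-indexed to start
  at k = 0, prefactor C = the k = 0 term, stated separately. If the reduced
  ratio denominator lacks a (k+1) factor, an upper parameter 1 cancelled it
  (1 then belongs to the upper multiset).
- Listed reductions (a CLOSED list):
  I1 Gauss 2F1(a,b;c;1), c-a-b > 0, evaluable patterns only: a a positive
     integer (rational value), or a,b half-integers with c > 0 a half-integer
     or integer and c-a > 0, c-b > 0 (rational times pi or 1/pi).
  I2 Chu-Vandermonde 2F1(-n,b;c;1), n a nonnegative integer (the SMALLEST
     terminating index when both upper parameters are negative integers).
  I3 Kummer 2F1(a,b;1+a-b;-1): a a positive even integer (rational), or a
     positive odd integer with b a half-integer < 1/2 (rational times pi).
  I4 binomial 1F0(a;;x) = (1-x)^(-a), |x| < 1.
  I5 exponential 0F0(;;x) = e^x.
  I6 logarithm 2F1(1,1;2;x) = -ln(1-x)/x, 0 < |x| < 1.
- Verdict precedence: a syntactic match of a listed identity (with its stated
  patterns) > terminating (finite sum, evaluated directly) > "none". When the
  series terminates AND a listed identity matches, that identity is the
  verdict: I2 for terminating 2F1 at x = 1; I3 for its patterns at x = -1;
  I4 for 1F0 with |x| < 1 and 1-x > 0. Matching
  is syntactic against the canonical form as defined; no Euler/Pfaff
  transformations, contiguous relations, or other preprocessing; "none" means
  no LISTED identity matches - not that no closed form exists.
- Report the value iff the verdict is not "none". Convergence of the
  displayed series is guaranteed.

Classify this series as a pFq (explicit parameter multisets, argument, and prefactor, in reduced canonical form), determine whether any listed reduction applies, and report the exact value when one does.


The series (x = 1) is 2F1: upper {3/2, 3/2}, lower {8}, prefactor 3. Verdict at x = 1: Gauss's theorem I1 (half-integer case) matches (x = 1; upper {3/2, 3/2} half-integers, c = 8 in the evaluable pattern). Value: (524288/38115) / pi.

Key step: t_0 = 3 here, and the running product (prefactor 3) telescopes to a rising factorial.
Ratio: r(k) = 1 * (k+3/2) (k+3/2) / [(k+8) (k+1)] ; factor over Q: parameters, x = 1, and C = 3.


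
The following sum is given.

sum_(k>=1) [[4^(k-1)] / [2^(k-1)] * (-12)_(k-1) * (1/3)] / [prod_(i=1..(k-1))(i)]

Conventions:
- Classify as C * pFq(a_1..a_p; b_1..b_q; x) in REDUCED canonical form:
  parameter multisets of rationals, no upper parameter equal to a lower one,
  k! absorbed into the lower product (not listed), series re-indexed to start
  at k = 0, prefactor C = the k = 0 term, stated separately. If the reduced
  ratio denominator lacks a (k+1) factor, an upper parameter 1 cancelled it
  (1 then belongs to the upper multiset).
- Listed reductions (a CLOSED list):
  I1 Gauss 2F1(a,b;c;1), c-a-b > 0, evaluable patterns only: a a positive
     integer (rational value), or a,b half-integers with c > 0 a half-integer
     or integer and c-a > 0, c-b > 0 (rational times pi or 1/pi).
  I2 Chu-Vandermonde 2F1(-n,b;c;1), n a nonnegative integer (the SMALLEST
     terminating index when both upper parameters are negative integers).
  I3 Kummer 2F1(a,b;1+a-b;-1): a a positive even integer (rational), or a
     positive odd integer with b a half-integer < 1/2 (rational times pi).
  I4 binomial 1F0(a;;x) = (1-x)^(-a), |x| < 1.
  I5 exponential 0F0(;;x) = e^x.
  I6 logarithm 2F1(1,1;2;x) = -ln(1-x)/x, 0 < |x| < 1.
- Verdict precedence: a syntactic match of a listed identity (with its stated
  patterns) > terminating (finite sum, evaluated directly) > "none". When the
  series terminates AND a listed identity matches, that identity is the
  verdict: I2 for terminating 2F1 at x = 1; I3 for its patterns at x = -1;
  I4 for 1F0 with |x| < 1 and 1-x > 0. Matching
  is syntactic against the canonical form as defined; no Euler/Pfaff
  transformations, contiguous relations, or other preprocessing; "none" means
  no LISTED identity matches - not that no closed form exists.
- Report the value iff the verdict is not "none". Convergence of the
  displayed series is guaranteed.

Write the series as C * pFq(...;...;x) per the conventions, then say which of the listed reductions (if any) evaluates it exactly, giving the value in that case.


Prefactor 1/3, argument 2: 1F0 with upper {-12} over lower {-}. Verdict: terminating - the sum ends at index 12 because -12 is a negative integer; exact evaluation follows. Hence: 1/3.

Key observation: from the first term 1/3: the product of the first k integers (C = 1/3) is k!.
Adjacent-term ratio: r(k) = 2 * (k-12) / [(k+1)] - rational in k, leading ratio 2; with t_0 = 1/3, classification follows.


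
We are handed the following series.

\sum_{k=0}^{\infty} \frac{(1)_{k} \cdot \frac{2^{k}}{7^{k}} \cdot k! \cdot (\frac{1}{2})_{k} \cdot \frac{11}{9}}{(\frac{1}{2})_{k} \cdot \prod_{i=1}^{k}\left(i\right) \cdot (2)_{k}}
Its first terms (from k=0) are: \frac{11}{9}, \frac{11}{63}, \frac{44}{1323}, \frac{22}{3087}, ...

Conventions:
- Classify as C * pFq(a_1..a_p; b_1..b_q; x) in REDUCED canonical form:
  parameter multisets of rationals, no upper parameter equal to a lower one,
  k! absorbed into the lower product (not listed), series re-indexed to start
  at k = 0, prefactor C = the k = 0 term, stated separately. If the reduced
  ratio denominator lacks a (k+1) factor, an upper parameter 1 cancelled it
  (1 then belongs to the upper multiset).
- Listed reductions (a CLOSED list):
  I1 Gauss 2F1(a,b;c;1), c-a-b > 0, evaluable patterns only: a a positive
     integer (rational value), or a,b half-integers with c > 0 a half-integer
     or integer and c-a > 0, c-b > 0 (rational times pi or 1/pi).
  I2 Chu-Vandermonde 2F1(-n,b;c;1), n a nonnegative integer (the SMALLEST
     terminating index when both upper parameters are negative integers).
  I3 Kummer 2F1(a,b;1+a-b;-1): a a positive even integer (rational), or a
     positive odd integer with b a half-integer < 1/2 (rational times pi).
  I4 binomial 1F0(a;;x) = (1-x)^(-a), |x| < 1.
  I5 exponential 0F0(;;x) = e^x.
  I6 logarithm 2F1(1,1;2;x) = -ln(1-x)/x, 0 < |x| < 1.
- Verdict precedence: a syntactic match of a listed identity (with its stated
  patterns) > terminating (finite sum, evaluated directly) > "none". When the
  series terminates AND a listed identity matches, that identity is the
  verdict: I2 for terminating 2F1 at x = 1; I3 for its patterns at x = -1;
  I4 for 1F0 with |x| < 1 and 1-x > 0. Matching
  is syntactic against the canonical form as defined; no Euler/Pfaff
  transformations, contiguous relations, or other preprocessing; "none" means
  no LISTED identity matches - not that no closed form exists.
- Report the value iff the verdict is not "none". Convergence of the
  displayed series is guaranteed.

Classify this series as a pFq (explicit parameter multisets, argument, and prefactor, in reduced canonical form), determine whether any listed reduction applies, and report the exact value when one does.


x = \frac{2}{7} here; the reduced form reads 2F1, upper {1, 1}, lower {2}, C = \frac{11}{9}. Verdict: logarithm (I6) applies (the logarithm: parameters (1,1;2), x = \frac{2}{7}). Value: \left(-\frac{77}{18}\right) \cdot \ln\left(\frac{5}{7}\right).

The tell: t_0 = \frac{11}{9} here, and the two geometric factors (C = 11/9) combine into one argument.
Step ratio: r(k) = \frac{2}{7} * (k+1) (k+1) / [(k+2) (k+1)] - rational in k, leading ratio \frac{2}{7}; with t_0 = \frac{11}{9}, classification follows.


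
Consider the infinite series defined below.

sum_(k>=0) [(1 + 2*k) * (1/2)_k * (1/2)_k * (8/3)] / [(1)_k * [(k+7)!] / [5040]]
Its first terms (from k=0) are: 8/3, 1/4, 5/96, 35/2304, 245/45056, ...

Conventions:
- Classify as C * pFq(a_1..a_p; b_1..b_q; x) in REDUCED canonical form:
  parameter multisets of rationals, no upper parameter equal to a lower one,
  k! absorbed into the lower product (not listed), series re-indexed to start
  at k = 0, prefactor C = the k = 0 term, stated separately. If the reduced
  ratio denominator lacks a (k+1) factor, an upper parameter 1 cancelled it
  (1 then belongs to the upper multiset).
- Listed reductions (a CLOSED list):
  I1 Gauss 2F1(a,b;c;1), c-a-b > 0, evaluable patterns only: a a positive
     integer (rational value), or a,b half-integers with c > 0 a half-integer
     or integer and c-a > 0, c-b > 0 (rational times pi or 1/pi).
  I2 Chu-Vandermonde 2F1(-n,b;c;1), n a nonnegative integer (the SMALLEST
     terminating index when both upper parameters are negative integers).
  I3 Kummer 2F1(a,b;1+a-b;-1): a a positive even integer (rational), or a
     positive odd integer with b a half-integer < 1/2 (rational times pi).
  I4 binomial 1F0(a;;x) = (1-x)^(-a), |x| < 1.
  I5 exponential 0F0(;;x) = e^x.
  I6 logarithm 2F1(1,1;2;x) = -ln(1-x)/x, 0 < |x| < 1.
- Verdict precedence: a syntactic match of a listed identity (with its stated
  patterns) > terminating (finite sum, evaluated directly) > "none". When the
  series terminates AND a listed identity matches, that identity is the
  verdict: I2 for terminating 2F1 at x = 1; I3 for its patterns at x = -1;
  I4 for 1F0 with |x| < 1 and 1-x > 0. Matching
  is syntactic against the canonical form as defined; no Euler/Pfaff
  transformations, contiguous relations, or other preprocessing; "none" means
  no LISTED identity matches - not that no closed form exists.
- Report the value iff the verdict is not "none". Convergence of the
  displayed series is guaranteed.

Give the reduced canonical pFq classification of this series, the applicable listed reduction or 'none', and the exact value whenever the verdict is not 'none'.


This is 8/3 * 2F1(1/2, 3/2; 8; 1) in reduced canonical form. Verdict at x = 1: Gauss's theorem I1 (half-integer case) matches (x = 1; upper {1/2, 3/2} half-integers, c = 8 in the evaluable pattern). Its exact value is (8388608/891891) / pi.

First insight: x = 1 and (1)_k (C = 8/3) is k! itself.
Consecutive-term ratio: r(k) = 1 * (k+1/2) (k+3/2) / [(k+8) (k+1)] - rational in k, leading ratio 1; with t_0 = 8/3, classification follows.


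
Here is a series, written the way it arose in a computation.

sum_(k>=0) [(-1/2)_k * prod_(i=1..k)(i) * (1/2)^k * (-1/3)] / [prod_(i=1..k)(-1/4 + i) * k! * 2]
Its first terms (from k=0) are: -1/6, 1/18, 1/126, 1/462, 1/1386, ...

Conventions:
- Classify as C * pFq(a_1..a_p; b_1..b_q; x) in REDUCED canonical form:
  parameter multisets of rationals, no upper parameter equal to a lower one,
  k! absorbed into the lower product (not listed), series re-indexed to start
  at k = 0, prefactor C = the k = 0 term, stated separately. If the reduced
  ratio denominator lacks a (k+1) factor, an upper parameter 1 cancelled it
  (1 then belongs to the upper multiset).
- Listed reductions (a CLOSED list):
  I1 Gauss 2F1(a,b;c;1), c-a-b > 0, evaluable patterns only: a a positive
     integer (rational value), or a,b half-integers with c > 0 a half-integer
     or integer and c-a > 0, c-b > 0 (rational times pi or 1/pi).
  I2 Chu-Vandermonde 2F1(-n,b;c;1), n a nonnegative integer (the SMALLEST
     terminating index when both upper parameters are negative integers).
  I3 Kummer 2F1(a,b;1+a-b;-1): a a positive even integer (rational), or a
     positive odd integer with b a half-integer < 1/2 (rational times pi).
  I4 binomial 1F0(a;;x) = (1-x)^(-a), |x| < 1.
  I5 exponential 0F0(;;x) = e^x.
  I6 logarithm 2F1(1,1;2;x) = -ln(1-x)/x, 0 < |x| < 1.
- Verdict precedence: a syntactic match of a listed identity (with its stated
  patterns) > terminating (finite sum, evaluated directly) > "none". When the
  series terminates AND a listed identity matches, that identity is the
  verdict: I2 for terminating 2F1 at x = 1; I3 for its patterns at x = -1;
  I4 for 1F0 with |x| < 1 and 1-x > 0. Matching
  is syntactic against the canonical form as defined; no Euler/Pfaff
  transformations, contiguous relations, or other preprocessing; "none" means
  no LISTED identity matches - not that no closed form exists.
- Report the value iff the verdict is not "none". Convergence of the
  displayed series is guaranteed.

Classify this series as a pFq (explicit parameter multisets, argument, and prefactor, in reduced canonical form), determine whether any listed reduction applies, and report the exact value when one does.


Classification (C = -1/6): 2F1 with upper {-1/2, 1}, lower {3/4}, argument x = 1/2. Verdict: none. Every listed pattern misses the 2F1 form at 1/2, upper {-1/2, 1}.

Key step: t_0 being -1/6, the constant factors (C = -1/6) combine into one prefactor.
Step ratio: r(k) = (1/2) * (k-1/2) (k+1) / [(k+3/4) (k+1)] - rational in k, leading ratio (1/2); with t_0 = -1/6, classification follows.


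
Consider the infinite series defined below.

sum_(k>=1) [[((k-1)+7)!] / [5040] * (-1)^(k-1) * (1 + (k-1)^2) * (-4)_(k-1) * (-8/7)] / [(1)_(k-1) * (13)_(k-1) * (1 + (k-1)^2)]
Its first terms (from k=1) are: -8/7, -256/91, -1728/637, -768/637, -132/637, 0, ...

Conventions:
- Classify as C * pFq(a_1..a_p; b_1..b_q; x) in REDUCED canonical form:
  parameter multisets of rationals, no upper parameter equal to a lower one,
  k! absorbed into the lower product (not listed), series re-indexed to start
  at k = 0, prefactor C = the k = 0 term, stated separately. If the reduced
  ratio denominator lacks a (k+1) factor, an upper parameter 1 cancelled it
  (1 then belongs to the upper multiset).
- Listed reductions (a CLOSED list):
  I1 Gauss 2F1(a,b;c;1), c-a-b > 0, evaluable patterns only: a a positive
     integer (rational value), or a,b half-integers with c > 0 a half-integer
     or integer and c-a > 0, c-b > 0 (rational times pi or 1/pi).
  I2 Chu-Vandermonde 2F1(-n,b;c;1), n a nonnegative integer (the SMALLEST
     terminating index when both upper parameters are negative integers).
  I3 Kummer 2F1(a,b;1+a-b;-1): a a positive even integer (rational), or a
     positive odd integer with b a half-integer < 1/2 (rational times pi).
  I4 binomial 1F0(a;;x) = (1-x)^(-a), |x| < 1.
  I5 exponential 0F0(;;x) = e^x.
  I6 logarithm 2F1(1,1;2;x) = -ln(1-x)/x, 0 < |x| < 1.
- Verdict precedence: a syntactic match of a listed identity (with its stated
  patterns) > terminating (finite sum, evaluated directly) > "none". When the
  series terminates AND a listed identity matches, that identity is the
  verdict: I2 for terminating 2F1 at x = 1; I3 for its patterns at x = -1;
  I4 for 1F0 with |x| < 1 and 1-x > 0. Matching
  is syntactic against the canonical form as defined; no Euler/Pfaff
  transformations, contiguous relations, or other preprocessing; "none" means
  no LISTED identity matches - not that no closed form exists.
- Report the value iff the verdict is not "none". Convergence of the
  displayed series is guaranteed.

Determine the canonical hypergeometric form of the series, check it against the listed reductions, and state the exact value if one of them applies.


With C = -8/7: the canonical form is 2F1(-4, 8; 13; -1). Verdict at x = -1: Kummer's theorem (I3) matches (x = -1; c = 13 equals 1+a-b for upper {-4, 8}: listed pattern). Sum: -396/49.

The tell: with t_0 = -8/7, k^2 + 1 divides numerator and denominator alike; prefactor -8/7 after cancelling.
Term ratio: r(k) = (-1) * (k-4) (k+8) / [(k+13) (k+1)] - rational in k, leading ratio (-1); with t_0 = -8/7, classification follows.


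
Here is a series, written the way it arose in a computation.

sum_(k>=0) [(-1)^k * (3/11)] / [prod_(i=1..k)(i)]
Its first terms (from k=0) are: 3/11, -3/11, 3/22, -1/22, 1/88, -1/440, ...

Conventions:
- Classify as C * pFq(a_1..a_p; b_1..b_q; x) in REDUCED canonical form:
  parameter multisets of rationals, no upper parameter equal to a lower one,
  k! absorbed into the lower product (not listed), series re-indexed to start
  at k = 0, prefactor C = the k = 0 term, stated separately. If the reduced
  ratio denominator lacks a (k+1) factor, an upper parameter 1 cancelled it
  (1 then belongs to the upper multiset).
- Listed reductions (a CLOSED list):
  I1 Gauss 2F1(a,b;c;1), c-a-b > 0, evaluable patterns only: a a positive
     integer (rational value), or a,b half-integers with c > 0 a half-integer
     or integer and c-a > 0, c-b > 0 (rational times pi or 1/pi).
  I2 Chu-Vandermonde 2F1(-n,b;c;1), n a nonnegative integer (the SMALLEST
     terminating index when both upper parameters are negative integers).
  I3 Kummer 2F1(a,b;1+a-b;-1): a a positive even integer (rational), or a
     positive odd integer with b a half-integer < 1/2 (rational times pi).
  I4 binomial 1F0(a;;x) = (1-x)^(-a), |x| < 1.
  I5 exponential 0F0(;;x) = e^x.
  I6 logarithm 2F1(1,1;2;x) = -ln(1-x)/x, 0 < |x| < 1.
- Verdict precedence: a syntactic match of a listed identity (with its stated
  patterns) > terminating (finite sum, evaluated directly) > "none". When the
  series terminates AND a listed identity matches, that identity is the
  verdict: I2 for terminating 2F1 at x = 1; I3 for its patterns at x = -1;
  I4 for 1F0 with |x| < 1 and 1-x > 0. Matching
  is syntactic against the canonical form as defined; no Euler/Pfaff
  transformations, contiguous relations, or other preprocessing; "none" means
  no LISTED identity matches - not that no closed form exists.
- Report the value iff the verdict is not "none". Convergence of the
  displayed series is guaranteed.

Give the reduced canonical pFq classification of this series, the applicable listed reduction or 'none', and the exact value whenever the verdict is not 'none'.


The tell: x = (-1) and the product of the first k integers (C = 3/11, x = -1) is k!.
Ratio: r(k) = (-1) * 1 / [(k+1)] - rational; roots negated = parameters, x = (-1), C = 3/11.

The series (x = -1) is 0F0: upper {-}, lower {-}, prefactor 3/11. Verdict: this is the exponential series (I5) (the 0F0 exponential series at x = -1). Its exact value is (3/11) * e^(-1).


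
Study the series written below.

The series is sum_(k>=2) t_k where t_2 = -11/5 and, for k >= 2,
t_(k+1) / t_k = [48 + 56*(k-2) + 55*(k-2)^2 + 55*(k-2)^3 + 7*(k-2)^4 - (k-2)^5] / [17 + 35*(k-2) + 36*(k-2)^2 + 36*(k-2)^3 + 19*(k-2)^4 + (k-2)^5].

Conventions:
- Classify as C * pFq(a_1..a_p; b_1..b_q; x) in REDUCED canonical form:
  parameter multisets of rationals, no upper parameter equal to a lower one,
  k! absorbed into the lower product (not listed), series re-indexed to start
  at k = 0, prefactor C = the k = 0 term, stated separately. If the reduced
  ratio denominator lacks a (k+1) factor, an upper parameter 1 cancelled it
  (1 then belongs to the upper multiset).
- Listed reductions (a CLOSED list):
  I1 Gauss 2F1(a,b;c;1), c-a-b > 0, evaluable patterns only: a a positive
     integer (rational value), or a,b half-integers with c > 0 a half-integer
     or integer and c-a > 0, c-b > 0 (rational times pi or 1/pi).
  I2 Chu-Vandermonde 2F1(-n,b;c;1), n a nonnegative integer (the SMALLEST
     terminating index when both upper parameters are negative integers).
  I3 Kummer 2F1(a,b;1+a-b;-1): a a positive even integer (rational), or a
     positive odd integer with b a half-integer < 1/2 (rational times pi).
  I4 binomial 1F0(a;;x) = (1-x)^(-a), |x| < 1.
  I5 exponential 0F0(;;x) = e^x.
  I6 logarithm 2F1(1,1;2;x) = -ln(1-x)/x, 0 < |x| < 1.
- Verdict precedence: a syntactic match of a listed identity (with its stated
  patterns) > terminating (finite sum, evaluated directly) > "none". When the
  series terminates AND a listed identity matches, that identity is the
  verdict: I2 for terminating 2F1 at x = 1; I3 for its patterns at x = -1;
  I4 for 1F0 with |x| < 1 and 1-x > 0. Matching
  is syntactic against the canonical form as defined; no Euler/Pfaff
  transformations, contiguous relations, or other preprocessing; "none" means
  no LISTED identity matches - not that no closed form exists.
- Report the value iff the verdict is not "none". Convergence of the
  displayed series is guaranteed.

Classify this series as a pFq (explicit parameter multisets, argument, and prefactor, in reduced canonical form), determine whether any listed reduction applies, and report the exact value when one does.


At argument -1: a 2F1 with upper {-12, 4}, lower {17}, scaled by C = -11/5. Verdict at x = -1: Kummer (I3) matches (x = -1; c = 17 equals 1+a-b for upper {-12, 4}: listed pattern). Its exact value is -44.

Structural cue: with t_0 = -11/5, roots of the ratio polynomials (C = -11/5) are the negated parameters.
Step ratio: r(k) = (-1) * (k-12) (k+4) / [(k+17) (k+1)] - rational in k. x = (-1); t_0 = -11/5; negate the roots.
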